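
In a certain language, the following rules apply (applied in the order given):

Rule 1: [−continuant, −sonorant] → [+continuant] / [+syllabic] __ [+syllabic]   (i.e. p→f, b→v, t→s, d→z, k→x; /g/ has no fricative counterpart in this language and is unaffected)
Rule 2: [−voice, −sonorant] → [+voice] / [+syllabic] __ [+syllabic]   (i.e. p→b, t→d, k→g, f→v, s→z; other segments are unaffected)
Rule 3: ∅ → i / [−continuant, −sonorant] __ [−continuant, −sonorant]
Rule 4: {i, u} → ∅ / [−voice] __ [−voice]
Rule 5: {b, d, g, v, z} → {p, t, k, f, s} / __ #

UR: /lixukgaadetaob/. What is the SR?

lixkigaazezaop

Rule 1 (intervocalic spirantization): /d/ is a stop between vowels /a/ and /e/, so it spirantizes to the fricative [z]. /t/ is a stop between vowels /e/ and /a/, so it spirantizes to the fricative [s]. /lixukgaadetaob/ → lixukgaazesaob.
Rule 2 (intervocalic voicing): /s/ is a voiceless obstruent between vowels /e/ and /a/, so it voices to [z]. /lixukgaazesaob/ → lixukgaazezaob.
Rule 3 (stop-cluster i-epenthesis): /k/ and /g/ form a stop–stop cluster, so [i] is inserted between them. /lixukgaazezaob/ → lixukigaazezaob.
Rule 4 (high vowel syncope): /u/ is a high vowel flanked by voiceless consonants /x/ and /k/, so it deletes. /lixukigaazezaob/ → lixkigaazezaob.
Rule 5 (final devoicing): /b/ is a voiced obstruent in word-final position, so it devoices to [p]. /lixkigaazezaob/ → lixkigaazezaop.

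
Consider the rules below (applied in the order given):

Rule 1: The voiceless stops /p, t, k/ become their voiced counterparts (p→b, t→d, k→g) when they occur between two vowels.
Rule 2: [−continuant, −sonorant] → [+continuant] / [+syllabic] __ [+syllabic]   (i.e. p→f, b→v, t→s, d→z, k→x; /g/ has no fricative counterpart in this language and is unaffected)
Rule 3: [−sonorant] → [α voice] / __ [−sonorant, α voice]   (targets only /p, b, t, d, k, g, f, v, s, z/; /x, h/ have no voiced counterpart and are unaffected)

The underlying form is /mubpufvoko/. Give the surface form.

muppuvvogo

Rule 1 (intervocalic voicing): /k/ is a voiceless stop between vowels /o/ and /o/, so it voices to [g]. /mubpufvoko/ → mubpufvogo.
Rule 2 (intervocalic spirantization): no segment meets the environment; /mubpufvogo/ is unchanged.
Rule 3 (regressive voicing assimilation): /b/ precedes the voiceless obstruent /p/, so it devoices to [p] by assimilation. /f/ precedes the voiced obstruent /v/, so it voices to [v] by assimilation. /mubpufvogo/ → muppuvvogo.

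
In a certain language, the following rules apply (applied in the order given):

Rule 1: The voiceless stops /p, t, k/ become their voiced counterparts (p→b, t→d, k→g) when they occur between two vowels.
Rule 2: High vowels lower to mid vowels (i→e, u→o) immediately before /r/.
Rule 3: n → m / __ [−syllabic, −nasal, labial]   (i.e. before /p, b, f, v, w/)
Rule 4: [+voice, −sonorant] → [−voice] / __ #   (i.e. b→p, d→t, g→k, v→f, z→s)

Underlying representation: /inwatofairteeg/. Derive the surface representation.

imwadofaerteek

Rule 1 (intervocalic voicing): /t/ is a voiceless stop between vowels /a/ and /o/, so it voices to [d]. /inwatofairteeg/ → inwadofairteeg.
Rule 2 (pre-rhotic lowering): /i/ is a high vowel immediately before /r/, so it lowers to [e]. /inwadofairteeg/ → inwadofaerteeg.
Rule 3 (nasal place assimilation): /n/ precedes the labial consonant /w/, so it assimilates in place to [m]. /inwadofaerteeg/ → imwadofaerteeg.
Rule 4 (final devoicing): /g/ is a voiced obstruent in word-final position, so it devoices to [k]. /imwadofaerteeg/ → imwadofaerteek.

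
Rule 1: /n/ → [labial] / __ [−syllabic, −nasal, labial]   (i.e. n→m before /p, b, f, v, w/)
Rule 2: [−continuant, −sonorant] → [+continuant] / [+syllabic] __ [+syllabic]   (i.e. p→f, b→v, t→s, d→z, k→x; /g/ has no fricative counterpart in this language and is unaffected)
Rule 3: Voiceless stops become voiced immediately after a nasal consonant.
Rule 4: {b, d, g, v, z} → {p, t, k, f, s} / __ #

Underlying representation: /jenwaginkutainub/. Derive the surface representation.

Rule 1 (nasal place assimilation): /n/ precedes the labial consonant /w/, so it assimilates in place to [m]. /jenwaginkutainub/ → jemwaginkutainub.
Rule 2 (intervocalic spirantization): /t/ is a stop between vowels /u/ and /a/, so it spirantizes to the fricative [s]. /jemwaginkutainub/ → jemwaginkusainub.
Rule 3 (post-nasal voicing): /k/ is a voiceless stop immediately after the nasal /n/, so it voices to [g]. /jemwaginkusainub/ → jemwagingusainub.
Rule 4 (final devoicing): /b/ is a voiced obstruent in word-final position, so it devoices to [p]. /jemwagingusainub/ → jemwagingusainup.

jemwagingusainup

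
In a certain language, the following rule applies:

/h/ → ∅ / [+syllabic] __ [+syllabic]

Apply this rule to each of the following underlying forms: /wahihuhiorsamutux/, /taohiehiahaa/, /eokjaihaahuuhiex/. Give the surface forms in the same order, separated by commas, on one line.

waiuiorsamutux, taoieiaaa, eokjaiaauuiex

/wahihuhiorsamutux/: /h/ occurs between vowels /a/ and /i/, so it deletes. /h/ occurs between vowels /i/ and /u/, so it deletes. /h/ occurs between vowels /u/ and /i/, so it deletes. → [waiuiorsamutux].
/taohiehiahaa/: /h/ occurs between vowels /o/ and /i/, so it deletes. /h/ occurs between vowels /e/ and /i/, so it deletes. /h/ occurs between vowels /a/ and /a/, so it deletes. → [taoieiaaa].
/eokjaihaahuuhiex/: /h/ occurs between vowels /i/ and /a/, so it deletes. /h/ occurs between vowels /a/ and /u/, so it deletes. /h/ occurs between vowels /u/ and /i/, so it deletes. → [eokjaiaauuiex].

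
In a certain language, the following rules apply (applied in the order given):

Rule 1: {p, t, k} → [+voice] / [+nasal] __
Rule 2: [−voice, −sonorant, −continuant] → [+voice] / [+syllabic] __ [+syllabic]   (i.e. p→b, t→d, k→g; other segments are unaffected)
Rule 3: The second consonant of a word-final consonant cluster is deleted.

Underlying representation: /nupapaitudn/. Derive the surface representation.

Rule 1 (post-nasal voicing): no segment meets the environment; /nupapaitudn/ is unchanged.
Rule 2 (intervocalic voicing): /p/ is a voiceless stop between vowels /u/ and /a/, so it voices to [b]. /p/ is a voiceless stop between vowels /a/ and /a/, so it voices to [b]. /t/ is a voiceless stop between vowels /i/ and /u/, so it voices to [d]. /nupapaitudn/ → nubabaidudn.
Rule 3 (final cluster simplification): /n/ is the second consonant of a word-final cluster /dn/, so it deletes. /nubabaidudn/ → nubabaidud.

nubabaidud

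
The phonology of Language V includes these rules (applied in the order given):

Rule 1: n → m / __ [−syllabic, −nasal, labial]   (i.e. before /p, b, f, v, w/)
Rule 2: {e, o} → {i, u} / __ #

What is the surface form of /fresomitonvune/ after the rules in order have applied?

Rule 1 (nasal place assimilation): /n/ precedes the labial consonant /v/, so it assimilates in place to [m]. /fresomitonvune/ → fresomitomvune.
Rule 2 (final vowel raising): /e/ is a mid vowel in word-final position, so it raises to [i]. /fresomitomvune/ → fresomitomvuni.

fresomitomvuni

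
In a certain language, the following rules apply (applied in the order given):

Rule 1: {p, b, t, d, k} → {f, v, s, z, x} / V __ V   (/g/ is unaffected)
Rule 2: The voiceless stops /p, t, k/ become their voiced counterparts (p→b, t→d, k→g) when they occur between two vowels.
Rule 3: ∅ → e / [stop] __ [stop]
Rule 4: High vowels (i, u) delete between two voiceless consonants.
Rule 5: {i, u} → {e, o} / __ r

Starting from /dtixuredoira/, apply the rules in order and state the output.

Rule 1 (intervocalic spirantization): /d/ is a stop between vowels /e/ and /o/, so it spirantizes to the fricative [z]. /dtixuredoira/ → dtixurezoira.
Rule 2 (intervocalic voicing): no segment meets the environment; /dtixurezoira/ is unchanged.
Rule 3 (stop-cluster e-epenthesis): /d/ and /t/ form a stop–stop cluster, so [e] is inserted between them. /dtixurezoira/ → detixurezoira.
Rule 4 (high vowel syncope): /i/ is a high vowel flanked by voiceless consonants /t/ and /x/, so it deletes. /detixurezoira/ → detxurezoira.
Rule 5 (pre-rhotic lowering): /u/ is a high vowel immediately before /r/, so it lowers to [o]. /i/ is a high vowel immediately before /r/, so it lowers to [e]. /detxurezoira/ → detxorezoera.

detxorezoera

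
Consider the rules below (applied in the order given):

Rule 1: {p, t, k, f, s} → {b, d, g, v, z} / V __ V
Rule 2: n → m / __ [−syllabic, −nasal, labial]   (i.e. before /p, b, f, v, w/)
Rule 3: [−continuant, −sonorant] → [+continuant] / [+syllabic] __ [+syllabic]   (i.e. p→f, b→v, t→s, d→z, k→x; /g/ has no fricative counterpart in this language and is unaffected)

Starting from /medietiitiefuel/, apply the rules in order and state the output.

Rule 1 (intervocalic voicing): /t/ is a voiceless obstruent between vowels /e/ and /i/, so it voices to [d]. /t/ is a voiceless obstruent between vowels /i/ and /i/, so it voices to [d]. /f/ is a voiceless obstruent between vowels /e/ and /u/, so it voices to [v]. /medietiitiefuel/ → mediediidievuel.
Rule 2 (nasal place assimilation): no segment meets the environment; /mediediidievuel/ is unchanged.
Rule 3 (intervocalic spirantization): /d/ is a stop between vowels /e/ and /i/, so it spirantizes to the fricative [z]. /d/ is a stop between vowels /e/ and /i/, so it spirantizes to the fricative [z]. /d/ is a stop between vowels /i/ and /i/, so it spirantizes to the fricative [z]. /mediediidievuel/ → mezieziizievuel.

mezieziizievuel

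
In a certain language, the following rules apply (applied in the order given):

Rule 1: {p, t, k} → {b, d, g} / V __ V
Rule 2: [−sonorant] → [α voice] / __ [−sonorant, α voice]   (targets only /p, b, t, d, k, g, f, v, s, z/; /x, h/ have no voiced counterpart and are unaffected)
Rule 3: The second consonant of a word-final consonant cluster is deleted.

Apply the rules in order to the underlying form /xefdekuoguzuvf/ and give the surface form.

xevdeguoguzuf

Rule 1 (intervocalic voicing): /k/ is a voiceless stop between vowels /e/ and /u/, so it voices to [g]. /xefdekuoguzuvf/ → xefdeguoguzuvf.
Rule 2 (regressive voicing assimilation): /f/ precedes the voiced obstruent /d/, so it voices to [v] by assimilation. /v/ precedes the voiceless obstruent /f/, so it devoices to [f] by assimilation. /xefdeguoguzuvf/ → xevdeguoguzuff.
Rule 3 (final cluster simplification): /f/ is the second consonant of a word-final cluster /ff/, so it deletes. /xevdeguoguzuff/ → xevdeguoguzuf.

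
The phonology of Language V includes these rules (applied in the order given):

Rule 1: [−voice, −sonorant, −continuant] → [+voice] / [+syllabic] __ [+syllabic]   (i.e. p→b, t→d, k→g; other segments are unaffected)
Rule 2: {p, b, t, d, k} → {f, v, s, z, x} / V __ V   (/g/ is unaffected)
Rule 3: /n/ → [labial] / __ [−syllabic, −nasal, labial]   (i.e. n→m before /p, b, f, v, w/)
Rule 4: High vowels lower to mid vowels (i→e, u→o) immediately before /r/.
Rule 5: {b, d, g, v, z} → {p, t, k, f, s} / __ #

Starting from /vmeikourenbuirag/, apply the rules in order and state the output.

Rule 1 (intervocalic voicing): /k/ is a voiceless stop between vowels /i/ and /o/, so it voices to [g]. /vmeikourenbuirag/ → vmeigourenbuirag.
Rule 2 (intervocalic spirantization): no segment meets the environment; /vmeigourenbuirag/ is unchanged.
Rule 3 (nasal place assimilation): /n/ precedes the labial consonant /b/, so it assimilates in place to [m]. /vmeigourenbuirag/ → vmeigourembuirag.
Rule 4 (pre-rhotic lowering): /u/ is a high vowel immediately before /r/, so it lowers to [o]. /i/ is a high vowel immediately before /r/, so it lowers to [e]. /vmeigourembuirag/ → vmeigoorembuerag.
Rule 5 (final devoicing): /g/ is a voiced obstruent in word-final position, so it devoices to [k]. /vmeigoorembuerag/ → vmeigoorembuerak.

vmeigoorembuerak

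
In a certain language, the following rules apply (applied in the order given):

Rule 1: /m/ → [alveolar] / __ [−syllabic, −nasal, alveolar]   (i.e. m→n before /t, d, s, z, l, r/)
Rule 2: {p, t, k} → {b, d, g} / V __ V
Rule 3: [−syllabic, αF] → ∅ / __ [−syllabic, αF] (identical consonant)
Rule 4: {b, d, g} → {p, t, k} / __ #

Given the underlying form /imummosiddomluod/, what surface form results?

imumosidonluot

Rule 1 (nasal place assimilation): /m/ precedes the alveolar consonant /l/, so it assimilates in place to [n]. /imummosiddomluod/ → imummosiddonluod.
Rule 2 (intervocalic voicing): no segment meets the environment; /imummosiddonluod/ is unchanged.
Rule 3 (degemination): /mm/ is a geminate; the first /m/ deletes. /dd/ is a geminate; the first /d/ deletes. /imummosiddonluod/ → imumosidonluod.
Rule 4 (final devoicing): /d/ is a voiced stop in word-final position, so it devoices to [t]. /imumosidonluod/ → imumosidonluot.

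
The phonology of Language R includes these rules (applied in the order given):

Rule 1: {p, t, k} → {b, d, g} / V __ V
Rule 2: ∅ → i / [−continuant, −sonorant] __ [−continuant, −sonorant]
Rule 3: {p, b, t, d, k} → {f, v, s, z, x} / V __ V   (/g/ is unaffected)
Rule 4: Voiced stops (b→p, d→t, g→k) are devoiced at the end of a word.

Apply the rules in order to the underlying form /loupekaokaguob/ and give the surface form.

louvegaogaguop

Rule 1 (intervocalic voicing): /p/ is a voiceless stop between vowels /u/ and /e/, so it voices to [b]. /k/ is a voiceless stop between vowels /e/ and /a/, so it voices to [g]. /k/ is a voiceless stop between vowels /o/ and /a/, so it voices to [g]. /loupekaokaguob/ → loubegaogaguob.
Rule 2 (stop-cluster i-epenthesis): no segment meets the environment; /loubegaogaguob/ is unchanged.
Rule 3 (intervocalic spirantization): /b/ is a stop between vowels /u/ and /e/, so it spirantizes to the fricative [v]. /loubegaogaguob/ → louvegaogaguob.
Rule 4 (final devoicing): /b/ is a voiced stop in word-final position, so it devoices to [p]. /louvegaogaguob/ → louvegaogaguop.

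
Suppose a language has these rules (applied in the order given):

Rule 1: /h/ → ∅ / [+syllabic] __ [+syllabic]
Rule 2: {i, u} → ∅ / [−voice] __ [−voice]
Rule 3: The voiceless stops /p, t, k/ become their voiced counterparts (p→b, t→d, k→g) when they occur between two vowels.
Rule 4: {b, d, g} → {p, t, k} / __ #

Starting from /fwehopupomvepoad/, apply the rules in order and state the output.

fweoppomveboat

Rule 1 (intervocalic h-deletion): /h/ occurs between vowels /e/ and /o/, so it deletes. /fwehopupomvepoad/ → fweopupomvepoad.
Rule 2 (high vowel syncope): /u/ is a high vowel flanked by voiceless consonants /p/ and /p/, so it deletes. /fweopupomvepoad/ → fweoppomvepoad.
Rule 3 (intervocalic voicing): /p/ is a voiceless stop between vowels /e/ and /o/, so it voices to [b]. /fweoppomvepoad/ → fweoppomveboad.
Rule 4 (final devoicing): /d/ is a voiced stop in word-final position, so it devoices to [t]. /fweoppomveboad/ → fweoppomveboat.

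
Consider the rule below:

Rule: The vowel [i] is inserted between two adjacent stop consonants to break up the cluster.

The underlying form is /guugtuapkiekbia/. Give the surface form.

guugituapikiekibia

/g/ and /t/ form a stop–stop cluster, so [i] is inserted between them.
/p/ and /k/ form a stop–stop cluster, so [i] is inserted between them.
/k/ and /b/ form a stop–stop cluster, so [i] is inserted between them.
Surface form: [guugituapikiekibia].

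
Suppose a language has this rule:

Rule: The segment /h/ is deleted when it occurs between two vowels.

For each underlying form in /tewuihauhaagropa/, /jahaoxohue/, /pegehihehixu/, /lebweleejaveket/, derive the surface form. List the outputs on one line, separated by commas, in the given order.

tewuiauaagropa, jaaoxoue, pegeieixu, lebweleejaveket

/tewuihauhaagropa/: /h/ occurs between vowels /i/ and /a/, so it deletes. /h/ occurs between vowels /u/ and /a/, so it deletes. → [tewuiauaagropa].
/jahaoxohue/: /h/ occurs between vowels /a/ and /a/, so it deletes. /h/ occurs between vowels /o/ and /u/, so it deletes. → [jaaoxoue].
/pegehihehixu/: /h/ occurs between vowels /e/ and /i/, so it deletes. /h/ occurs between vowels /i/ and /e/, so it deletes. /h/ occurs between vowels /e/ and /i/, so it deletes. → [pegeieixu].
/lebweleejaveket/: the rule's environment is not met; surfaces unchanged as [lebweleejaveket].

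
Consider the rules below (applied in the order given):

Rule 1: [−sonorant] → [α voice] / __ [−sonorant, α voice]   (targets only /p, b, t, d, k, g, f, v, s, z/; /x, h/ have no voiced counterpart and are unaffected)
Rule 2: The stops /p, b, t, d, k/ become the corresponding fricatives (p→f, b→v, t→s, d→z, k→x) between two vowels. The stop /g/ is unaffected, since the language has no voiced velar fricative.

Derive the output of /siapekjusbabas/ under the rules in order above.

siafekjuzbavas

Rule 1 (regressive voicing assimilation): /s/ precedes the voiced obstruent /b/, so it voices to [z] by assimilation. /siapekjusbabas/ → siapekjuzbabas.
Rule 2 (intervocalic spirantization): /p/ is a stop between vowels /a/ and /e/, so it spirantizes to the fricative [f]. /b/ is a stop between vowels /a/ and /a/, so it spirantizes to the fricative [v]. /siapekjuzbabas/ → siafekjuzbavas.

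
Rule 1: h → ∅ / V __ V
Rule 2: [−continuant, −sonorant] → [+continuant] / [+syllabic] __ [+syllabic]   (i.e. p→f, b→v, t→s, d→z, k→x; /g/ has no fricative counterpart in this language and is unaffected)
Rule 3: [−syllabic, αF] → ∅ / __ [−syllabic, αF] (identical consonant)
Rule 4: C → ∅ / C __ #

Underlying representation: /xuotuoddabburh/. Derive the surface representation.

xuosuodabur

Rule 1 (intervocalic h-deletion): no segment meets the environment; /xuotuoddabburh/ is unchanged.
Rule 2 (intervocalic spirantization): /t/ is a stop between vowels /o/ and /u/, so it spirantizes to the fricative [s]. /xuotuoddabburh/ → xuosuoddabburh.
Rule 3 (degemination): /dd/ is a geminate; the first /d/ deletes. /bb/ is a geminate; the first /b/ deletes. /xuosuoddabburh/ → xuosuodaburh.
Rule 4 (final cluster simplification): /h/ is the second consonant of a word-final cluster /rh/, so it deletes. /xuosuodaburh/ → xuosuodabur.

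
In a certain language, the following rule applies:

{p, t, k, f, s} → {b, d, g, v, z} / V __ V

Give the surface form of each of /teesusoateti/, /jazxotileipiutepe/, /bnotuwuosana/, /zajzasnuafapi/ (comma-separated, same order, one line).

/teesusoateti/: /s/ is a voiceless obstruent between vowels /e/ and /u/, so it voices to [z]. /s/ is a voiceless obstruent between vowels /u/ and /o/, so it voices to [z]. /t/ is a voiceless obstruent between vowels /a/ and /e/, so it voices to [d]. /t/ is a voiceless obstruent between vowels /e/ and /i/, so it voices to [d]. → [teezuzoadedi].
/jazxotileipiutepe/: /t/ is a voiceless obstruent between vowels /o/ and /i/, so it voices to [d]. /p/ is a voiceless obstruent between vowels /i/ and /i/, so it voices to [b]. /t/ is a voiceless obstruent between vowels /u/ and /e/, so it voices to [d]. /p/ is a voiceless obstruent between vowels /e/ and /e/, so it voices to [b]. → [jazxodileibiudebe].
/bnotuwuosana/: /t/ is a voiceless obstruent between vowels /o/ and /u/, so it voices to [d]. /s/ is a voiceless obstruent between vowels /o/ and /a/, so it voices to [z]. → [bnoduwuozana].
/zajzasnuafapi/: /f/ is a voiceless obstruent between vowels /a/ and /a/, so it voices to [v]. /p/ is a voiceless obstruent between vowels /a/ and /i/, so it voices to [b]. → [zajzasnuavabi].

teezuzoadedi, jazxodileibiudebe, bnoduwuozana, zajzasnuavabi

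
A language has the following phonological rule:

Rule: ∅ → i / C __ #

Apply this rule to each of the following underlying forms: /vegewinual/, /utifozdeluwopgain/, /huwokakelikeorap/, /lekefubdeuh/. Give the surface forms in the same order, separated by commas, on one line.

vegewinuali, utifozdeluwopgaini, huwokakelikeorapi, lekefubdeuhi

/vegewinual/: the form ends in the consonant /l/, so [i] is inserted word-finally. → [vegewinuali].
/utifozdeluwopgain/: the form ends in the consonant /n/, so [i] is inserted word-finally. → [utifozdeluwopgaini].
/huwokakelikeorap/: the form ends in the consonant /p/, so [i] is inserted word-finally. → [huwokakelikeorapi].
/lekefubdeuh/: the form ends in the consonant /h/, so [i] is inserted word-finally. → [lekefubdeuhi].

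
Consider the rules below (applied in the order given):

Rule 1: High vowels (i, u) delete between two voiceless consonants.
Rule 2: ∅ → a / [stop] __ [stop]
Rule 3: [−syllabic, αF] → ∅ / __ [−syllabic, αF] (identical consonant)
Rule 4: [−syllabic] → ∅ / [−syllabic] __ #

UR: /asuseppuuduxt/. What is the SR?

asepapuudux

Rule 1 (high vowel syncope): /u/ is a high vowel flanked by voiceless consonants /s/ and /s/, so it deletes. /asuseppuuduxt/ → asseppuuduxt.
Rule 2 (stop-cluster a-epenthesis): /p/ and /p/ form a stop–stop cluster, so [a] is inserted between them. /asseppuuduxt/ → assepapuuduxt.
Rule 3 (degemination): /ss/ is a geminate; the first /s/ deletes. /assepapuuduxt/ → asepapuuduxt.
Rule 4 (final cluster simplification): /t/ is the second consonant of a word-final cluster /xt/, so it deletes. /asepapuuduxt/ → asepapuudux.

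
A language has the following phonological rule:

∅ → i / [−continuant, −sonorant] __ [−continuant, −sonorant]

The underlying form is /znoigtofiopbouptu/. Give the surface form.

znoigitofiopiboupitu

/g/ and /t/ form a stop–stop cluster, so [i] is inserted between them.
/p/ and /b/ form a stop–stop cluster, so [i] is inserted between them.
/p/ and /t/ form a stop–stop cluster, so [i] is inserted between them.
Surface form: [znoigitofiopiboupitu].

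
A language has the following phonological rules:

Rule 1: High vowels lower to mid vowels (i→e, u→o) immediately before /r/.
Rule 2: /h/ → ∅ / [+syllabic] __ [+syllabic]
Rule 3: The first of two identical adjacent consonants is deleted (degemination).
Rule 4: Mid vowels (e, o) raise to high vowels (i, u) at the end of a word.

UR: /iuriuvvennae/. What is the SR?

Rule 1 (pre-rhotic lowering): /u/ is a high vowel immediately before /r/, so it lowers to [o]. /iuriuvvennae/ → ioriuvvennae.
Rule 2 (intervocalic h-deletion): no segment meets the environment; /ioriuvvennae/ is unchanged.
Rule 3 (degemination): /vv/ is a geminate; the first /v/ deletes. /nn/ is a geminate; the first /n/ deletes. /ioriuvvennae/ → ioriuvenae.
Rule 4 (final vowel raising): /e/ is a mid vowel in word-final position, so it raises to [i]. /ioriuvenae/ → ioriuvenai.

ioriuvenai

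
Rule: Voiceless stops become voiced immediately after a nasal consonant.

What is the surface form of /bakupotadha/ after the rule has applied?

bakupotadha

No segment of /bakupotadha/ meets the structural description of the rule, so the form surfaces unchanged.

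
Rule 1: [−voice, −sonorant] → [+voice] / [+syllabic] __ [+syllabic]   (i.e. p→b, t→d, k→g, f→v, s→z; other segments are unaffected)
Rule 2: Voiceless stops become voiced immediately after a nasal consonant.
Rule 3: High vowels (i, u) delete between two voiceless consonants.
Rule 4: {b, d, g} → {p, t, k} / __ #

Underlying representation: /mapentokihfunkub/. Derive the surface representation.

mabendogihfungup

Rule 1 (intervocalic voicing): /p/ is a voiceless obstruent between vowels /a/ and /e/, so it voices to [b]. /k/ is a voiceless obstruent between vowels /o/ and /i/, so it voices to [g]. /mapentokihfunkub/ → mabentogihfunkub.
Rule 2 (post-nasal voicing): /t/ is a voiceless stop immediately after the nasal /n/, so it voices to [d]. /k/ is a voiceless stop immediately after the nasal /n/, so it voices to [g]. /mabentogihfunkub/ → mabendogihfungub.
Rule 3 (high vowel syncope): no segment meets the environment; /mabendogihfungub/ is unchanged.
Rule 4 (final devoicing): /b/ is a voiced stop in word-final position, so it devoices to [p]. /mabendogihfungub/ → mabendogihfungup.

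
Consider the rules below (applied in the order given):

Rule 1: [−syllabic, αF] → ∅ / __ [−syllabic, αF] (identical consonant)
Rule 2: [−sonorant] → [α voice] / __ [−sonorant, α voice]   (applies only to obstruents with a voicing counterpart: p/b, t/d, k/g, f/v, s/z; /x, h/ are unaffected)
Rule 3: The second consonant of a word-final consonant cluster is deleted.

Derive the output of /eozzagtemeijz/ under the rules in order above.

Rule 1 (degemination): /zz/ is a geminate; the first /z/ deletes. /eozzagtemeijz/ → eozagtemeijz.
Rule 2 (regressive voicing assimilation): /g/ precedes the voiceless obstruent /t/, so it devoices to [k] by assimilation. /eozagtemeijz/ → eozaktemeijz.
Rule 3 (final cluster simplification): /z/ is the second consonant of a word-final cluster /jz/, so it deletes. /eozaktemeijz/ → eozaktemeij.

eozaktemeij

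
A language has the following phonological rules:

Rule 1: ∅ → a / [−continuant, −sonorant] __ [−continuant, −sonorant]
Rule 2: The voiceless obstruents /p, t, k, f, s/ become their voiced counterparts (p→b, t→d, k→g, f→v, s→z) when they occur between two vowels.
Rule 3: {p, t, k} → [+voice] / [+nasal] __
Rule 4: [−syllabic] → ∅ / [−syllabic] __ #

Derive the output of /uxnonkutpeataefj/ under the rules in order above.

uxnongudabeadaef

Rule 1 (stop-cluster a-epenthesis): /t/ and /p/ form a stop–stop cluster, so [a] is inserted between them. /uxnonkutpeataefj/ → uxnonkutapeataefj.
Rule 2 (intervocalic voicing): /t/ is a voiceless obstruent between vowels /u/ and /a/, so it voices to [d]. /p/ is a voiceless obstruent between vowels /a/ and /e/, so it voices to [b]. /t/ is a voiceless obstruent between vowels /a/ and /a/, so it voices to [d]. /uxnonkutapeataefj/ → uxnonkudabeadaefj.
Rule 3 (post-nasal voicing): /k/ is a voiceless stop immediately after the nasal /n/, so it voices to [g]. /uxnonkudabeadaefj/ → uxnongudabeadaefj.
Rule 4 (final cluster simplification): /j/ is the second consonant of a word-final cluster /fj/, so it deletes. /uxnongudabeadaefj/ → uxnongudabeadaef.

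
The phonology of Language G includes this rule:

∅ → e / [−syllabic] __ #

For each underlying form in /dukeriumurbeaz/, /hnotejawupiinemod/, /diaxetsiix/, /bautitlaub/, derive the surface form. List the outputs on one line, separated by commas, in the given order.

dukeriumurbeaze, hnotejawupiinemode, diaxetsiixe, bautitlaube

/dukeriumurbeaz/: the form ends in the consonant /z/, so [e] is inserted word-finally. → [dukeriumurbeaze].
/hnotejawupiinemod/: the form ends in the consonant /d/, so [e] is inserted word-finally. → [hnotejawupiinemode].
/diaxetsiix/: the form ends in the consonant /x/, so [e] is inserted word-finally. → [diaxetsiixe].
/bautitlaub/: the form ends in the consonant /b/, so [e] is inserted word-finally. → [bautitlaube].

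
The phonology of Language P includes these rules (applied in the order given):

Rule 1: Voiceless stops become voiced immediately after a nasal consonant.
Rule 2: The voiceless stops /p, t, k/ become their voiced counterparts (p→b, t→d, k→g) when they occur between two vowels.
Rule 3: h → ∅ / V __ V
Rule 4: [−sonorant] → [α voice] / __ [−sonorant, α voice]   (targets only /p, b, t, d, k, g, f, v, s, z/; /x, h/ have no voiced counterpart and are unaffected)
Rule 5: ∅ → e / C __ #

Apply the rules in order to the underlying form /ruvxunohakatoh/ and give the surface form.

Rule 1 (post-nasal voicing): no segment meets the environment; /ruvxunohakatoh/ is unchanged.
Rule 2 (intervocalic voicing): /k/ is a voiceless stop between vowels /a/ and /a/, so it voices to [g]. /t/ is a voiceless stop between vowels /a/ and /o/, so it voices to [d]. /ruvxunohakatoh/ → ruvxunohagadoh.
Rule 3 (intervocalic h-deletion): /h/ occurs between vowels /o/ and /a/, so it deletes. /ruvxunohagadoh/ → ruvxunoagadoh.
Rule 4 (regressive voicing assimilation): /v/ precedes the voiceless obstruent /x/, so it devoices to [f] by assimilation. /ruvxunoagadoh/ → rufxunoagadoh.
Rule 5 (final e-epenthesis): the form ends in the consonant /h/, so [e] is inserted word-finally. /rufxunoagadoh/ → rufxunoagadohe.

rufxunoagadohe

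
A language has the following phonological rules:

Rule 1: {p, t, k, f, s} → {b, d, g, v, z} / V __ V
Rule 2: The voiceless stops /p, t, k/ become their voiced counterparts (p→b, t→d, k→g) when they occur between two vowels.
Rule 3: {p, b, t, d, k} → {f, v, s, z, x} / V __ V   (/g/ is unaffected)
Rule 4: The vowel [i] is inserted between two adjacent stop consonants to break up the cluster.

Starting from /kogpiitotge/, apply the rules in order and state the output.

Rule 1 (intervocalic voicing): /t/ is a voiceless obstruent between vowels /i/ and /o/, so it voices to [d]. /kogpiitotge/ → kogpiidotge.
Rule 2 (intervocalic voicing): no segment meets the environment; /kogpiidotge/ is unchanged.
Rule 3 (intervocalic spirantization): /d/ is a stop between vowels /i/ and /o/, so it spirantizes to the fricative [z]. /kogpiidotge/ → kogpiizotge.
Rule 4 (stop-cluster i-epenthesis): /g/ and /p/ form a stop–stop cluster, so [i] is inserted between them. /t/ and /g/ form a stop–stop cluster, so [i] is inserted between them. /kogpiizotge/ → kogipiizotige.

kogipiizotige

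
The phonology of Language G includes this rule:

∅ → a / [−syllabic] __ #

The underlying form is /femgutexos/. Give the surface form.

the form ends in the consonant /s/, so [a] is inserted word-finally.
Surface form: [femgutexosa].

femgutexosa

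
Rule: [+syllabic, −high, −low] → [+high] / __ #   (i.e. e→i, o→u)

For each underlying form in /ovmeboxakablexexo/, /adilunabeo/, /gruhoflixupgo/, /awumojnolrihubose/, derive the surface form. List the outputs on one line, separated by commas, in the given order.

ovmeboxakablexexu, adilunabeu, gruhoflixupgu, awumojnolrihubosi

/ovmeboxakablexexo/: /o/ is a mid vowel in word-final position, so it raises to [u]. → [ovmeboxakablexexu].
/adilunabeo/: /o/ is a mid vowel in word-final position, so it raises to [u]. → [adilunabeu].
/gruhoflixupgo/: /o/ is a mid vowel in word-final position, so it raises to [u]. → [gruhoflixupgu].
/awumojnolrihubose/: /e/ is a mid vowel in word-final position, so it raises to [i]. → [awumojnolrihubosi].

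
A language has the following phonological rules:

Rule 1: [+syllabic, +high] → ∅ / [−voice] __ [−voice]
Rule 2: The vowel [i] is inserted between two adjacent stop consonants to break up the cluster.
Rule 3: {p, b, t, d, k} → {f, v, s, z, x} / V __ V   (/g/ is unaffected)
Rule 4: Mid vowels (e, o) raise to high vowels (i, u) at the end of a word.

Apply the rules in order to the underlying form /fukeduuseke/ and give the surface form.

fkezuusexi

Rule 1 (high vowel syncope): /u/ is a high vowel flanked by voiceless consonants /f/ and /k/, so it deletes. /fukeduuseke/ → fkeduuseke.
Rule 2 (stop-cluster i-epenthesis): no segment meets the environment; /fkeduuseke/ is unchanged.
Rule 3 (intervocalic spirantization): /d/ is a stop between vowels /e/ and /u/, so it spirantizes to the fricative [z]. /k/ is a stop between vowels /e/ and /e/, so it spirantizes to the fricative [x]. /fkeduuseke/ → fkezuusexe.
Rule 4 (final vowel raising): /e/ is a mid vowel in word-final position, so it raises to [i]. /fkezuusexe/ → fkezuusexi.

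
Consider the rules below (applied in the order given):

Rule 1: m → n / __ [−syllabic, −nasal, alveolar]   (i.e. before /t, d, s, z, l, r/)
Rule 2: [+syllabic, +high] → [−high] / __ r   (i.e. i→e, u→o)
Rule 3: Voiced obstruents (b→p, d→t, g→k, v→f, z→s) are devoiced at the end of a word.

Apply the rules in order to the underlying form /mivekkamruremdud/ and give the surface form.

mivekkanrorendut

Rule 1 (nasal place assimilation): /m/ precedes the alveolar consonant /r/, so it assimilates in place to [n]. /m/ precedes the alveolar consonant /d/, so it assimilates in place to [n]. /mivekkamruremdud/ → mivekkanrurendud.
Rule 2 (pre-rhotic lowering): /u/ is a high vowel immediately before /r/, so it lowers to [o]. /mivekkanrurendud/ → mivekkanrorendud.
Rule 3 (final devoicing): /d/ is a voiced obstruent in word-final position, so it devoices to [t]. /mivekkanrorendud/ → mivekkanrorendut.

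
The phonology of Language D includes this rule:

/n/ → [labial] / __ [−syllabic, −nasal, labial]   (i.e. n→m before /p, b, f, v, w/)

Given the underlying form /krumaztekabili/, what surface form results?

krumaztekabili

No segment of /krumaztekabili/ meets the structural description of the rule, so the form surfaces unchanged.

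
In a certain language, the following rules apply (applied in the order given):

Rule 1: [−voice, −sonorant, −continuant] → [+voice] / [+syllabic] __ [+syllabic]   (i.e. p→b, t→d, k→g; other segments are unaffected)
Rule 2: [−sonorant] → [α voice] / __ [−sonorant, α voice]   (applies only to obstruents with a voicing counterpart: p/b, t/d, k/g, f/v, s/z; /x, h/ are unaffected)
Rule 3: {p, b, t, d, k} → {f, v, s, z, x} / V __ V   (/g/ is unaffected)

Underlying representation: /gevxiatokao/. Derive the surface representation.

Rule 1 (intervocalic voicing): /t/ is a voiceless stop between vowels /a/ and /o/, so it voices to [d]. /k/ is a voiceless stop between vowels /o/ and /a/, so it voices to [g]. /gevxiatokao/ → gevxiadogao.
Rule 2 (regressive voicing assimilation): /v/ precedes the voiceless obstruent /x/, so it devoices to [f] by assimilation. /gevxiadogao/ → gefxiadogao.
Rule 3 (intervocalic spirantization): /d/ is a stop between vowels /a/ and /o/, so it spirantizes to the fricative [z]. /gefxiadogao/ → gefxiazogao.

gefxiazogao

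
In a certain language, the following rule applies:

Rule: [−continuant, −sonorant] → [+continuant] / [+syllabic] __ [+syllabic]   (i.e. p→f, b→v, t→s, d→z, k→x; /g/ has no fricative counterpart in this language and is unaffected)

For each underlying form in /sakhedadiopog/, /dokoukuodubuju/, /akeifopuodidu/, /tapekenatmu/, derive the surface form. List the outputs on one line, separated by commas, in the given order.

/sakhedadiopog/: /d/ is a stop between vowels /e/ and /a/, so it spirantizes to the fricative [z]. /d/ is a stop between vowels /a/ and /i/, so it spirantizes to the fricative [z]. /p/ is a stop between vowels /o/ and /o/, so it spirantizes to the fricative [f]. → [sakhezaziofog].
/dokoukuodubuju/: /k/ is a stop between vowels /o/ and /o/, so it spirantizes to the fricative [x]. /k/ is a stop between vowels /u/ and /u/, so it spirantizes to the fricative [x]. /d/ is a stop between vowels /o/ and /u/, so it spirantizes to the fricative [z]. /b/ is a stop between vowels /u/ and /u/, so it spirantizes to the fricative [v]. → [doxouxuozuvuju].
/akeifopuodidu/: /k/ is a stop between vowels /a/ and /e/, so it spirantizes to the fricative [x]. /p/ is a stop between vowels /o/ and /u/, so it spirantizes to the fricative [f]. /d/ is a stop between vowels /o/ and /i/, so it spirantizes to the fricative [z]. /d/ is a stop between vowels /i/ and /u/, so it spirantizes to the fricative [z]. → [axeifofuozizu].
/tapekenatmu/: /p/ is a stop between vowels /a/ and /e/, so it spirantizes to the fricative [f]. /k/ is a stop between vowels /e/ and /e/, so it spirantizes to the fricative [x]. → [tafexenatmu].

sakhezaziofog, doxouxuozuvuju, axeifofuozizu, tafexenatmu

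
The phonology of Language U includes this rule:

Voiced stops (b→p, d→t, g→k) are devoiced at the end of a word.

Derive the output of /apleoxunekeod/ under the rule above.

apleoxunekeot

/d/ is a voiced stop in word-final position, so it devoices to [t].
Surface form: [apleoxunekeot].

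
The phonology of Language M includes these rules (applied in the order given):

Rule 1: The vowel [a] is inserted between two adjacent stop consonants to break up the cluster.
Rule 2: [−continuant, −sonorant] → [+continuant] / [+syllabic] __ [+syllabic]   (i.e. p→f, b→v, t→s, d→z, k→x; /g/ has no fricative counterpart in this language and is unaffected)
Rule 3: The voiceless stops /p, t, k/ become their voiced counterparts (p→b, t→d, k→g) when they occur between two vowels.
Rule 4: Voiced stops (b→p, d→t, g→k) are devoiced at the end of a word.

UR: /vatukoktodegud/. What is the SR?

vasuxoxasozegut

Rule 1 (stop-cluster a-epenthesis): /k/ and /t/ form a stop–stop cluster, so [a] is inserted between them. /vatukoktodegud/ → vatukokatodegud.
Rule 2 (intervocalic spirantization): /t/ is a stop between vowels /a/ and /u/, so it spirantizes to the fricative [s]. /k/ is a stop between vowels /u/ and /o/, so it spirantizes to the fricative [x]. /k/ is a stop between vowels /o/ and /a/, so it spirantizes to the fricative [x]. /t/ is a stop between vowels /a/ and /o/, so it spirantizes to the fricative [s]. /d/ is a stop between vowels /o/ and /e/, so it spirantizes to the fricative [z]. /vatukokatodegud/ → vasuxoxasozegud.
Rule 3 (intervocalic voicing): no segment meets the environment; /vasuxoxasozegud/ is unchanged.
Rule 4 (final devoicing): /d/ is a voiced stop in word-final position, so it devoices to [t]. /vasuxoxasozegud/ → vasuxoxasozegut.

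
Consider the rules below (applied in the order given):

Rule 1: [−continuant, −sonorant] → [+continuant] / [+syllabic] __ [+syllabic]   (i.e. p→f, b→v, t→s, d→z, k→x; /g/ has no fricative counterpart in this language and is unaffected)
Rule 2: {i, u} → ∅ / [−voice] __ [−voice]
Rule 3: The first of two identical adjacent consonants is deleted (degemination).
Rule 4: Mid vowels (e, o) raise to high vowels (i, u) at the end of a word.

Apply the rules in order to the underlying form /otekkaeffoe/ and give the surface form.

osekaefoi

Rule 1 (intervocalic spirantization): /t/ is a stop between vowels /o/ and /e/, so it spirantizes to the fricative [s]. /otekkaeffoe/ → osekkaeffoe.
Rule 2 (high vowel syncope): no segment meets the environment; /osekkaeffoe/ is unchanged.
Rule 3 (degemination): /kk/ is a geminate; the first /k/ deletes. /ff/ is a geminate; the first /f/ deletes. /osekkaeffoe/ → osekaefoe.
Rule 4 (final vowel raising): /e/ is a mid vowel in word-final position, so it raises to [i]. /osekaefoe/ → osekaefoi.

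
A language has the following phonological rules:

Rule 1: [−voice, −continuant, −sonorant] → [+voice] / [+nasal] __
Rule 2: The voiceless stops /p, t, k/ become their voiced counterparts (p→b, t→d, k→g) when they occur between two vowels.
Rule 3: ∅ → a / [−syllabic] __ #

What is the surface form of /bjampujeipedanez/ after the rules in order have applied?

Rule 1 (post-nasal voicing): /p/ is a voiceless stop immediately after the nasal /m/, so it voices to [b]. /bjampujeipedanez/ → bjambujeipedanez.
Rule 2 (intervocalic voicing): /p/ is a voiceless stop between vowels /i/ and /e/, so it voices to [b]. /bjambujeipedanez/ → bjambujeibedanez.
Rule 3 (final a-epenthesis): the form ends in the consonant /z/, so [a] is inserted word-finally. /bjambujeibedanez/ → bjambujeibedaneza.

bjambujeibedaneza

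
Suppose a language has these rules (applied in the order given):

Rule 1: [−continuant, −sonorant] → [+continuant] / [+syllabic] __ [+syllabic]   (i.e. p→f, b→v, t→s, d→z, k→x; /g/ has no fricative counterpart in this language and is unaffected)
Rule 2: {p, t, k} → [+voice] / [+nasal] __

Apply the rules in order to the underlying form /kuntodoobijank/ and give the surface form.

Rule 1 (intervocalic spirantization): /d/ is a stop between vowels /o/ and /o/, so it spirantizes to the fricative [z]. /b/ is a stop between vowels /o/ and /i/, so it spirantizes to the fricative [v]. /kuntodoobijank/ → kuntozoovijank.
Rule 2 (post-nasal voicing): /t/ is a voiceless stop immediately after the nasal /n/, so it voices to [d]. /k/ is a voiceless stop immediately after the nasal /n/, so it voices to [g]. /kuntozoovijank/ → kundozoovijang.

kundozoovijang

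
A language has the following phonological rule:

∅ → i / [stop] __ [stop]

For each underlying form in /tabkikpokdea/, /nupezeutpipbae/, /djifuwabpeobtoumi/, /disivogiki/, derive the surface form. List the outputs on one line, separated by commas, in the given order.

tabikikipokidea, nupezeutipipibae, djifuwabipeobitoumi, disivogiki

/tabkikpokdea/: /b/ and /k/ form a stop–stop cluster, so [i] is inserted between them. /k/ and /p/ form a stop–stop cluster, so [i] is inserted between them. /k/ and /d/ form a stop–stop cluster, so [i] is inserted between them. → [tabikikipokidea].
/nupezeutpipbae/: /t/ and /p/ form a stop–stop cluster, so [i] is inserted between them. /p/ and /b/ form a stop–stop cluster, so [i] is inserted between them. → [nupezeutipipibae].
/djifuwabpeobtoumi/: /b/ and /p/ form a stop–stop cluster, so [i] is inserted between them. /b/ and /t/ form a stop–stop cluster, so [i] is inserted between them. → [djifuwabipeobitoumi].
/disivogiki/: the rule's environment is not met; surfaces unchanged as [disivogiki].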